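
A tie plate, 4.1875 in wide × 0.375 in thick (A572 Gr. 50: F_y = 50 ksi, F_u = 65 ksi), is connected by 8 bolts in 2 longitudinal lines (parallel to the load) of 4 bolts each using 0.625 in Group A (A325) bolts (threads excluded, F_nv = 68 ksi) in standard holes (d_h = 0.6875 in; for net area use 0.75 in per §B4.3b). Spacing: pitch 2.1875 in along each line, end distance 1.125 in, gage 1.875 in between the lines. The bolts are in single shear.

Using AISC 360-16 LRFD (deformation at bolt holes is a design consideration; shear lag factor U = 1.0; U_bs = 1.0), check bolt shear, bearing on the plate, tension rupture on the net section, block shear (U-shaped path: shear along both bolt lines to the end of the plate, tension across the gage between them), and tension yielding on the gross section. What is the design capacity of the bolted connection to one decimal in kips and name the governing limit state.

Bolt shear: A_b = π(0.625)²/4 = 0.3068 in². φR_n = 0.75 × 68 × 0.3068 × 8 × 1 = 125.2 kips.
Bearing (0.375 in plate, F_u = 65 ksi): end bolts L_c = 1.125 − 0.6875/2 = 0.78125, R_n = min(1.2×0.78125×0.375×65, 2.4×0.625×0.375×65) = 22.852 kips/bolt; interior L_c = 2.1875 − 0.6875 = 1.5, R_n = 36.563 kips/bolt. φR_n = 0.75 × (2×22.852 + 6×36.563) = 198.8 kips.
Tension rupture (net): A_n = (4.1875 − 2×0.75)×0.375 = 1.0078 in² (U = 1.0, A_e = A_n). φR_n = 0.75 × 65 × 1.0078 = 49.1 kips.
Block shear: shear path 2×[1.125+3×2.1875] = 2×7.6875 in, A_gv = 5.7656, A_nv = 2×(7.6875 − 3.5×0.75)×0.375 = 3.7969 in²; tension across gage: (1.875 − 1×0.75)×0.375 = 0.42188 in². R_n = min(0.6×65×3.7969, 0.6×50×5.7656) + 1.0×65×0.42188 = min(148.08, 172.97) + 27.422 = 175.5 kips. φR_n = 0.75 × 175.5 = 131.6 kips.
Tension yield (gross): A_g = 4.1875×0.375 = 1.5703 in². φR_n = 0.90 × 50 × 1.5703 = 70.7 kips.
Governing: min(125.2, 198.8, 49.1, 131.6, 70.7) = 49.1 kips → net-section rupture.

49.1 kips (net-section rupture governs)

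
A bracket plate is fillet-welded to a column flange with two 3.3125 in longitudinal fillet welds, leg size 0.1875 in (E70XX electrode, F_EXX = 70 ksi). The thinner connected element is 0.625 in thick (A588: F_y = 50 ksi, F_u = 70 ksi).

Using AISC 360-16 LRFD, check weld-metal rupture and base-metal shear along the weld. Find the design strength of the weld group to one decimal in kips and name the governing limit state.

Weld metal: throat = 0.707×0.1875 = 0.13256 in, L = 2×3.3125 = 6.625 in. φR_n = 0.75 × 0.6 × 70 × 0.13256 × 6.625 = 27.7 kips.
Base metal shear (0.625 in plate): yield φR_n = 1.0×0.6×50×0.625×6.625 = 124.2 kips; rupture φR_n = 0.75×0.6×70×0.625×6.625 = 130.4 kips; take 124.2 kips (yield).
Governing: min(27.7, 124.2) = 27.7 kips → weld metal.

27.7 kips (weld metal governs)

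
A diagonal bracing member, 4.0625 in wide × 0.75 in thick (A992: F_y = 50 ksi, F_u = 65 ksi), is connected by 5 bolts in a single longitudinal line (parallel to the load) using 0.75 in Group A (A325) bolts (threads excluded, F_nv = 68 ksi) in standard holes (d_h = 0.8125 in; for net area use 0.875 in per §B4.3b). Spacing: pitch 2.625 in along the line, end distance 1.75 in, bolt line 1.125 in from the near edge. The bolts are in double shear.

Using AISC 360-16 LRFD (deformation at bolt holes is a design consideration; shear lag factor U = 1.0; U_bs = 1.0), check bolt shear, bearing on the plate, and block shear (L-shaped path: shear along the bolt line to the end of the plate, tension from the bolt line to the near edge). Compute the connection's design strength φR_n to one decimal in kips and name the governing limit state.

207.5 kips (block shear governs)

Bolt shear: A_b = π(0.75)²/4 = 0.44179 in². φR_n = 0.75 × 68 × 0.44179 × 5 × 2 = 225.3 kips.
Bearing (0.75 in plate, F_u = 65 ksi): end bolts L_c = 1.75 − 0.8125/2 = 1.34375, R_n = min(1.2×1.34375×0.75×65, 2.4×0.75×0.75×65) = 78.609 kips/bolt; interior L_c = 2.625 − 0.8125 = 1.8125, R_n = 87.75 kips/bolt. φR_n = 0.75 × (1×78.609 + 4×87.75) = 322.2 kips.
Block shear: shear path 1×[1.75+4×2.625] = 1×12.25 in, A_gv = 9.1875, A_nv = 1×(12.25 − 4.5×0.875)×0.75 = 6.2344 in²; tension to near edge: (1.125 − 0.5×0.875)×0.75 = 0.51563 in². R_n = min(0.6×65×6.2344, 0.6×50×9.1875) + 1.0×65×0.51563 = min(243.14, 275.63) + 33.516 = 276.66 kips. φR_n = 0.75 × 276.66 = 207.5 kips.
Governing: min(225.3, 322.2, 207.5) = 207.5 kips → block shear.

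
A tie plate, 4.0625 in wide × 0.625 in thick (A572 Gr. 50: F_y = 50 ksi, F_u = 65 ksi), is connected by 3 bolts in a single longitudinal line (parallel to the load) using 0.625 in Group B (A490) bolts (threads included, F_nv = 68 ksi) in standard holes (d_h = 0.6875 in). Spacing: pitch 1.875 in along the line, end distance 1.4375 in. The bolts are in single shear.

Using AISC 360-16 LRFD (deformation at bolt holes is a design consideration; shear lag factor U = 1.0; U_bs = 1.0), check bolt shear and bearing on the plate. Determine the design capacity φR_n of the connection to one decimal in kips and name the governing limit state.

Bolt shear: A_b = π(0.625)²/4 = 0.3068 in². φR_n = 0.75 × 68 × 0.3068 × 3 × 1 = 46.9 kips.
Bearing (0.625 in plate, F_u = 65 ksi): end bolts L_c = 1.4375 − 0.6875/2 = 1.09375, R_n = min(1.2×1.09375×0.625×65, 2.4×0.625×0.625×65) = 53.32 kips/bolt; interior L_c = 1.875 − 0.6875 = 1.1875, R_n = 57.891 kips/bolt. φR_n = 0.75 × (1×53.32 + 2×57.891) = 126.8 kips.
Governing: min(46.9, 126.8) = 46.9 kips → bolt shear.

46.9 kips (bolt shear governs)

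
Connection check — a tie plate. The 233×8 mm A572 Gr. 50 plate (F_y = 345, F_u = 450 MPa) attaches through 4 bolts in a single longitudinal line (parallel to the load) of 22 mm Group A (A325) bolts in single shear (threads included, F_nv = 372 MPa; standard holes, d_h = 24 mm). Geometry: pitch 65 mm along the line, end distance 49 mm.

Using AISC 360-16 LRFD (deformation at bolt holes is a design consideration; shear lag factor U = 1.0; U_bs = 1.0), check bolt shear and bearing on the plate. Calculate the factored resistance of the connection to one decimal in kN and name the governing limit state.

424.2 kN (bolt shear governs)

Bolt shear: A_b = π(22)²/4 = 380.13 mm². φR_n = 0.75 × 372 × 380.13 × 4 × 1 = 424.2 kN.
Bearing (8 mm plate, F_u = 450 MPa): end bolts L_c = 49 − 24/2 = 37, R_n = min(1.2×37×8×450, 2.4×22×8×450) = 159.84 kN/bolt; interior L_c = 65 − 24 = 41, R_n = 177.12 kN/bolt. φR_n = 0.75 × (1×159.84 + 3×177.12) = 518.4 kN.
Governing: min(424.2, 518.4) = 424.2 kN → bolt shear.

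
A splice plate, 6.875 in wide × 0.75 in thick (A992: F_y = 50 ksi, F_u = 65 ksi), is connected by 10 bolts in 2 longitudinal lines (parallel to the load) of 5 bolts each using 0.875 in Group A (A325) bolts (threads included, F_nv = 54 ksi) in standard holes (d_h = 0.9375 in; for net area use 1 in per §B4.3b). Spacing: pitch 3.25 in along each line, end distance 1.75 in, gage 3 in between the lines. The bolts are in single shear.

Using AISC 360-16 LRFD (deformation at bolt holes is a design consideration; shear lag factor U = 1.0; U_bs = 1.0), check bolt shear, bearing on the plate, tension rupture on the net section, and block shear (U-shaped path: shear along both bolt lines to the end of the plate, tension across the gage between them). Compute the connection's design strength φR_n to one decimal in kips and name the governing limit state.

Bolt shear: A_b = π(0.875)²/4 = 0.60132 in². φR_n = 0.75 × 54 × 0.60132 × 10 × 1 = 243.5 kips.
Bearing (0.75 in plate, F_u = 65 ksi): end bolts L_c = 1.75 − 0.9375/2 = 1.28125, R_n = min(1.2×1.28125×0.75×65, 2.4×0.875×0.75×65) = 74.953 kips/bolt; interior L_c = 3.25 − 0.9375 = 2.3125, R_n = 102.38 kips/bolt. φR_n = 0.75 × (2×74.953 + 8×102.38) = 726.7 kips.
Tension rupture (net): A_n = (6.875 − 2×1)×0.75 = 3.6563 in² (U = 1.0, A_e = A_n). φR_n = 0.75 × 65 × 3.6563 = 178.2 kips.
Block shear: shear path 2×[1.75+4×3.25] = 2×14.75 in, A_gv = 22.125, A_nv = 2×(14.75 − 4.5×1)×0.75 = 15.375 in²; tension across gage: (3 − 1×1)×0.75 = 1.5 in². R_n = min(0.6×65×15.375, 0.6×50×22.125) + 1.0×65×1.5 = min(599.63, 663.75) + 97.5 = 697.13 kips. φR_n = 0.75 × 697.13 = 522.8 kips.
Governing: min(243.5, 726.7, 178.2, 522.8) = 178.2 kips → net-section rupture.

178.2 kips (net-section rupture governs)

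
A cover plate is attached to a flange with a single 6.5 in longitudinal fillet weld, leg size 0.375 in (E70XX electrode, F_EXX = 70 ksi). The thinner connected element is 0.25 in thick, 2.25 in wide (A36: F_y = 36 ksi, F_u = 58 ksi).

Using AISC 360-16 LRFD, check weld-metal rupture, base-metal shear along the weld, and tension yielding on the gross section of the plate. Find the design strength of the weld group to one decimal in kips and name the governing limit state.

18.2 kips (gross-section yield governs)

Weld metal: throat = 0.707×0.375 = 0.26513 in, L = 6.5 in. φR_n = 0.75 × 0.6 × 70 × 0.26513 × 6.5 = 54.3 kips.
Base metal shear (0.25 in plate): yield φR_n = 1.0×0.6×36×0.25×6.5 = 35.1 kips; rupture φR_n = 0.75×0.6×58×0.25×6.5 = 42.4 kips; take 35.1 kips (yield).
Tension yield (gross): A_g = 2.25×0.25 = 0.5625 in². φR_n = 0.90 × 36 × 0.5625 = 18.2 kips.
Governing: min(54.3, 35.1, 18.2) = 18.2 kips → gross-section yield.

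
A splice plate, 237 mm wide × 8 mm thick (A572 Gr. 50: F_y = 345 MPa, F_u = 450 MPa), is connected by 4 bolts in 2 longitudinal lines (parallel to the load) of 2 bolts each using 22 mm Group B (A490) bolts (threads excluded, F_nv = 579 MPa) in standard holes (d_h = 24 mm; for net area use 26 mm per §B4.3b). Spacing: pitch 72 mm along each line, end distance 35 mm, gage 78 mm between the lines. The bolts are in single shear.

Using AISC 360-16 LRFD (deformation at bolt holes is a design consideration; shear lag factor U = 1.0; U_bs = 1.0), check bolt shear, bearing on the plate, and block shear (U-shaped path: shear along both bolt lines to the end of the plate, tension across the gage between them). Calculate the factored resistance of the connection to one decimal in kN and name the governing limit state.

Bolt shear: A_b = π(22)²/4 = 380.13 mm². φR_n = 0.75 × 579 × 380.13 × 4 × 1 = 660.3 kN.
Bearing (8 mm plate, F_u = 450 MPa): end bolts L_c = 35 − 24/2 = 23, R_n = min(1.2×23×8×450, 2.4×22×8×450) = 99.36 kN/bolt; interior L_c = 72 − 24 = 48, R_n = 190.08 kN/bolt. φR_n = 0.75 × (2×99.36 + 2×190.08) = 434.2 kN.
Block shear: shear path 2×[35+1×72] = 2×107 mm, A_gv = 1712, A_nv = 2×(107 − 1.5×26)×8 = 1088 mm²; tension across gage: (78 − 1×26)×8 = 416 mm². R_n = min(0.6×450×1088, 0.6×345×1712) + 1.0×450×416 = min(293.76, 354.38) + 187.2 = 480.96 kN. φR_n = 0.75 × 480.96 = 360.7 kN.
Governing: min(660.3, 434.2, 360.7) = 360.7 kN → block shear.

360.7 kN (block shear governs)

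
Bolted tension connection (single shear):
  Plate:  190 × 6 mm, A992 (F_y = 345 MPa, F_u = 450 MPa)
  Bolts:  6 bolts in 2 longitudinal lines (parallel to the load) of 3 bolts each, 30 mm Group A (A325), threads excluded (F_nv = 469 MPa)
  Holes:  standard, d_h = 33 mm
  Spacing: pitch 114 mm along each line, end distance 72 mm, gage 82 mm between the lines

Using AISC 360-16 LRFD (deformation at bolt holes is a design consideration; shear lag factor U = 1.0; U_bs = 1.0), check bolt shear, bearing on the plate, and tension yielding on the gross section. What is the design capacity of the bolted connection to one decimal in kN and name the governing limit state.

354.0 kN (gross-section yield governs)

Bolt shear: A_b = π(30)²/4 = 706.86 mm². φR_n = 0.75 × 469 × 706.86 × 6 × 1 = 1491.8 kN.
Bearing (6 mm plate, F_u = 450 MPa): end bolts L_c = 72 − 33/2 = 55.5, R_n = min(1.2×55.5×6×450, 2.4×30×6×450) = 179.82 kN/bolt; interior L_c = 114 − 33 = 81, R_n = 194.4 kN/bolt. φR_n = 0.75 × (2×179.82 + 4×194.4) = 852.9 kN.
Tension yield (gross): A_g = 190×6 = 1140 mm². φR_n = 0.90 × 345 × 1140 = 354.0 kN.
Governing: min(1491.8, 852.9, 354.0) = 354.0 kN → gross-section yield.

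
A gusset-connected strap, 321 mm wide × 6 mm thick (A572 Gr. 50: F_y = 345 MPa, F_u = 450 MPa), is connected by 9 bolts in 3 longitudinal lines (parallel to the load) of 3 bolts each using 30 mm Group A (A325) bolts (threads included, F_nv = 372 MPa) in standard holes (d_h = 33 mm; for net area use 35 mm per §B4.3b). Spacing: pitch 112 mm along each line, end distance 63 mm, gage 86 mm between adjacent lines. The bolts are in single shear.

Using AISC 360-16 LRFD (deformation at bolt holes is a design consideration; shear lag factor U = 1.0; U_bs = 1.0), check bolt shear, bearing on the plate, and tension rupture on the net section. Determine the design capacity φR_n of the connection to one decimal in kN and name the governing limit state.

Bolt shear: A_b = π(30)²/4 = 706.86 mm². φR_n = 0.75 × 372 × 706.86 × 9 × 1 = 1774.9 kN.
Bearing (6 mm plate, F_u = 450 MPa): end bolts L_c = 63 − 33/2 = 46.5, R_n = min(1.2×46.5×6×450, 2.4×30×6×450) = 150.66 kN/bolt; interior L_c = 112 − 33 = 79, R_n = 194.4 kN/bolt. φR_n = 0.75 × (3×150.66 + 6×194.4) = 1213.8 kN.
Tension rupture (net): A_n = (321 − 3×35)×6 = 1296 mm² (U = 1.0, A_e = A_n). φR_n = 0.75 × 450 × 1296 = 437.4 kN.
Governing: min(1774.9, 1213.8, 437.4) = 437.4 kN → net-section rupture.

437.4 kN (net-section rupture governs)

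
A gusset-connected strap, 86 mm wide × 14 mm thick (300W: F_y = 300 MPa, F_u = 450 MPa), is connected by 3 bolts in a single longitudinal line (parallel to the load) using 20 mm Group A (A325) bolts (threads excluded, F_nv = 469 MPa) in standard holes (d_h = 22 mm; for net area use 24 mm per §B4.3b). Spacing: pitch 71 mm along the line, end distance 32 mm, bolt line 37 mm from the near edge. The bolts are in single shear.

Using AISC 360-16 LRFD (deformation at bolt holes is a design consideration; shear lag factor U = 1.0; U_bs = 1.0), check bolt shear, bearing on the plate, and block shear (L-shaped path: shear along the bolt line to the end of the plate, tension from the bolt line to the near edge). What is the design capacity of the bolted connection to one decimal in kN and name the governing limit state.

331.5 kN (bolt shear governs)

Bolt shear: A_b = π(20)²/4 = 314.16 mm². φR_n = 0.75 × 469 × 314.16 × 3 × 1 = 331.5 kN.
Bearing (14 mm plate, F_u = 450 MPa): end bolts L_c = 32 − 22/2 = 21, R_n = min(1.2×21×14×450, 2.4×20×14×450) = 158.76 kN/bolt; interior L_c = 71 − 22 = 49, R_n = 302.4 kN/bolt. φR_n = 0.75 × (1×158.76 + 2×302.4) = 572.7 kN.
Block shear: shear path 1×[32+2×71] = 1×174 mm, A_gv = 2436, A_nv = 1×(174 − 2.5×24)×14 = 1596 mm²; tension to near edge: (37 − 0.5×24)×14 = 350 mm². R_n = min(0.6×450×1596, 0.6×300×2436) + 1.0×450×350 = min(430.92, 438.48) + 157.5 = 588.42 kN. φR_n = 0.75 × 588.42 = 441.3 kN.
Governing: min(331.5, 572.7, 441.3) = 331.5 kN → bolt shear.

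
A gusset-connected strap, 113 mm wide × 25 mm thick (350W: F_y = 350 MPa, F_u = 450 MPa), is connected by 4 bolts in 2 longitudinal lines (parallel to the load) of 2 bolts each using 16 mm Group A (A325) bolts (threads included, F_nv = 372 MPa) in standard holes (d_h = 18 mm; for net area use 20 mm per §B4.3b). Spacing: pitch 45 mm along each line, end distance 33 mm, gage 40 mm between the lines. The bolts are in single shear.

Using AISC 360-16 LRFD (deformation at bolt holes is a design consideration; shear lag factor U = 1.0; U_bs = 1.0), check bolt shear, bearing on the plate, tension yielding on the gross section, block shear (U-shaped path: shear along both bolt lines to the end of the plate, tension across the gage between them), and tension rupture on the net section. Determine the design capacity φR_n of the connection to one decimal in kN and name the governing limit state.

Bolt shear: A_b = π(16)²/4 = 201.06 mm². φR_n = 0.75 × 372 × 201.06 × 4 × 1 = 224.4 kN.
Bearing (25 mm plate, F_u = 450 MPa): end bolts L_c = 33 − 18/2 = 24, R_n = min(1.2×24×25×450, 2.4×16×25×450) = 324 kN/bolt; interior L_c = 45 − 18 = 27, R_n = 364.5 kN/bolt. φR_n = 0.75 × (2×324 + 2×364.5) = 1032.8 kN.
Tension yield (gross): A_g = 113×25 = 2825 mm². φR_n = 0.90 × 350 × 2825 = 889.9 kN.
Block shear: shear path 2×[33+1×45] = 2×78 mm, A_gv = 3900, A_nv = 2×(78 − 1.5×20)×25 = 2400 mm²; tension across gage: (40 − 1×20)×25 = 500 mm². R_n = min(0.6×450×2400, 0.6×350×3900) + 1.0×450×500 = min(648, 819) + 225 = 873 kN. φR_n = 0.75 × 873 = 654.8 kN.
Tension rupture (net): A_n = (113 − 2×20)×25 = 1825 mm² (U = 1.0, A_e = A_n). φR_n = 0.75 × 450 × 1825 = 615.9 kN.
Governing: min(224.4, 1032.8, 889.9, 654.8, 615.9) = 224.4 kN → bolt shear.

224.4 kN (bolt shear governs)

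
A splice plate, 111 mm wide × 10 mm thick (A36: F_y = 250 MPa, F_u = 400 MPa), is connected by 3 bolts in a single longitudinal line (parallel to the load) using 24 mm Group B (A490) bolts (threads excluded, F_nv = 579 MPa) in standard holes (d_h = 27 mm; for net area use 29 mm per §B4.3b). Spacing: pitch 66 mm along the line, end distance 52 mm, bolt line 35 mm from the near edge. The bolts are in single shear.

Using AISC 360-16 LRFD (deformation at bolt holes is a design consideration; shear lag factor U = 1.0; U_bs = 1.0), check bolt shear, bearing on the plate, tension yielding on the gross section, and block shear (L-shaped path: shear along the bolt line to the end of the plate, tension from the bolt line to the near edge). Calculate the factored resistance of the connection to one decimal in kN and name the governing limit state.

249.8 kN (gross-section yield governs)

Bolt shear: A_b = π(24)²/4 = 452.39 mm². φR_n = 0.75 × 579 × 452.39 × 3 × 1 = 589.4 kN.
Bearing (10 mm plate, F_u = 400 MPa): end bolts L_c = 52 − 27/2 = 38.5, R_n = min(1.2×38.5×10×400, 2.4×24×10×400) = 184.8 kN/bolt; interior L_c = 66 − 27 = 39, R_n = 187.2 kN/bolt. φR_n = 0.75 × (1×184.8 + 2×187.2) = 419.4 kN.
Tension yield (gross): A_g = 111×10 = 1110 mm². φR_n = 0.90 × 250 × 1110 = 249.8 kN.
Block shear: shear path 1×[52+2×66] = 1×184 mm, A_gv = 1840, A_nv = 1×(184 − 2.5×29)×10 = 1115 mm²; tension to near edge: (35 − 0.5×29)×10 = 205 mm². R_n = min(0.6×400×1115, 0.6×250×1840) + 1.0×400×205 = min(267.6, 276) + 82 = 349.6 kN. φR_n = 0.75 × 349.6 = 262.2 kN.
Governing: min(589.4, 419.4, 249.8, 262.2) = 249.8 kN → gross-section yield.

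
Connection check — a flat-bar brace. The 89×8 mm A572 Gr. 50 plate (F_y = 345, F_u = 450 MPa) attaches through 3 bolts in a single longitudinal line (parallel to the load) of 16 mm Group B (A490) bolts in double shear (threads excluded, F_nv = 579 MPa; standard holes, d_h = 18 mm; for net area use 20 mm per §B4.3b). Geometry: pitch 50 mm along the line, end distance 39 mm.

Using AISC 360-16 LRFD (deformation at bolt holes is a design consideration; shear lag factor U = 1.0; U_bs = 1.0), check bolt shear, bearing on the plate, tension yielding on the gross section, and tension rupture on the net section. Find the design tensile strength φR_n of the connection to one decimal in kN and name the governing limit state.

186.3 kN (net-section rupture governs)

Bolt shear: A_b = π(16)²/4 = 201.06 mm². φR_n = 0.75 × 579 × 201.06 × 3 × 2 = 523.9 kN.
Bearing (8 mm plate, F_u = 450 MPa): end bolts L_c = 39 − 18/2 = 30, R_n = min(1.2×30×8×450, 2.4×16×8×450) = 129.6 kN/bolt; interior L_c = 50 − 18 = 32, R_n = 138.24 kN/bolt. φR_n = 0.75 × (1×129.6 + 2×138.24) = 304.6 kN.
Tension yield (gross): A_g = 89×8 = 712 mm². φR_n = 0.90 × 345 × 712 = 221.1 kN.
Tension rupture (net): A_n = (89 − 1×20)×8 = 552 mm² (U = 1.0, A_e = A_n). φR_n = 0.75 × 450 × 552 = 186.3 kN.
Governing: min(523.9, 304.6, 221.1, 186.3) = 186.3 kN → net-section rupture.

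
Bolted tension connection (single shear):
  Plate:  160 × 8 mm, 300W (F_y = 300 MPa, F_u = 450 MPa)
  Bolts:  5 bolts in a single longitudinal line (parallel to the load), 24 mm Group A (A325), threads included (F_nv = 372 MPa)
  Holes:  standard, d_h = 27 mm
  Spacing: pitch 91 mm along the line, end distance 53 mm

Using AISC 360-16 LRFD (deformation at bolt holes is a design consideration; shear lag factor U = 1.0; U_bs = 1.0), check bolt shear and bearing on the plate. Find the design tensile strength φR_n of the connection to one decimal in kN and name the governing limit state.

631.1 kN (bolt shear governs)

Bolt shear: A_b = π(24)²/4 = 452.39 mm². φR_n = 0.75 × 372 × 452.39 × 5 × 1 = 631.1 kN.
Bearing (8 mm plate, F_u = 450 MPa): end bolts L_c = 53 − 27/2 = 39.5, R_n = min(1.2×39.5×8×450, 2.4×24×8×450) = 170.64 kN/bolt; interior L_c = 91 − 27 = 64, R_n = 207.36 kN/bolt. φR_n = 0.75 × (1×170.64 + 4×207.36) = 750.1 kN.
Governing: min(631.1, 750.1) = 631.1 kN → bolt shear.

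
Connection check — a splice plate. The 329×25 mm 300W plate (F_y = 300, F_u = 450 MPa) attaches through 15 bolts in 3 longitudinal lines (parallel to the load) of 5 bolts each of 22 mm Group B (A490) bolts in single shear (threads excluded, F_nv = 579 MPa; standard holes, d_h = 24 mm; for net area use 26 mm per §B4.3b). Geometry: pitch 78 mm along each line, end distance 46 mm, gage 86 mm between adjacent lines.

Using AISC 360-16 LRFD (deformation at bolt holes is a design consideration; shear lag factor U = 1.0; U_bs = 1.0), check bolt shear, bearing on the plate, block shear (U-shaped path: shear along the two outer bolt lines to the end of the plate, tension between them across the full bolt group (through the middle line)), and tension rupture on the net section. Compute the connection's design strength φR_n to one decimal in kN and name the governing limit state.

2117.8 kN (net-section rupture governs)

Bolt shear: A_b = π(22)²/4 = 380.13 mm². φR_n = 0.75 × 579 × 380.13 × 15 × 1 = 2476.1 kN.
Bearing (25 mm plate, F_u = 450 MPa): end bolts L_c = 46 − 24/2 = 34, R_n = min(1.2×34×25×450, 2.4×22×25×450) = 459 kN/bolt; interior L_c = 78 − 24 = 54, R_n = 594 kN/bolt. φR_n = 0.75 × (3×459 + 12×594) = 6378.8 kN.
Block shear: shear path 2×[46+4×78] = 2×358 mm, A_gv = 17900, A_nv = 2×(358 − 4.5×26)×25 = 12050 mm²; tension across gage: (172 − 2×26)×25 = 3000 mm². R_n = min(0.6×450×12050, 0.6×300×17900) + 1.0×450×3000 = min(3253.5, 3222) + 1350 = 4572 kN. φR_n = 0.75 × 4572 = 3429.0 kN.
Tension rupture (net): A_n = (329 − 3×26)×25 = 6275 mm² (U = 1.0, A_e = A_n). φR_n = 0.75 × 450 × 6275 = 2117.8 kN.
Governing: min(2476.1, 6378.8, 3429.0, 2117.8) = 2117.8 kN → net-section rupture.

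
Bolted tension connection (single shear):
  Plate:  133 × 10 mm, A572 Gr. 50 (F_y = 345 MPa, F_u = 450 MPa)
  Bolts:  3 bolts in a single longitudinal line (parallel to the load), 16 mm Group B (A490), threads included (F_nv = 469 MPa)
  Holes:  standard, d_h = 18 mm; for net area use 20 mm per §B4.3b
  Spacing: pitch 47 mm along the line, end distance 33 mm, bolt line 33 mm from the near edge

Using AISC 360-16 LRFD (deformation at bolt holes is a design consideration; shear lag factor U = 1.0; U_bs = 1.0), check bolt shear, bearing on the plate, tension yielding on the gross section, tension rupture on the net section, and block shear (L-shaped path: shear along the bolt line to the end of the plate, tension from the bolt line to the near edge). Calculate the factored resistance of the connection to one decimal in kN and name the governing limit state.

212.2 kN (bolt shear governs)

Bolt shear: A_b = π(16)²/4 = 201.06 mm². φR_n = 0.75 × 469 × 201.06 × 3 × 1 = 212.2 kN.
Bearing (10 mm plate, F_u = 450 MPa): end bolts L_c = 33 − 18/2 = 24, R_n = min(1.2×24×10×450, 2.4×16×10×450) = 129.6 kN/bolt; interior L_c = 47 − 18 = 29, R_n = 156.6 kN/bolt. φR_n = 0.75 × (1×129.6 + 2×156.6) = 332.1 kN.
Tension yield (gross): A_g = 133×10 = 1330 mm². φR_n = 0.90 × 345 × 1330 = 413.0 kN.
Tension rupture (net): A_n = (133 − 1×20)×10 = 1130 mm² (U = 1.0, A_e = A_n). φR_n = 0.75 × 450 × 1130 = 381.4 kN.
Block shear: shear path 1×[33+2×47] = 1×127 mm, A_gv = 1270, A_nv = 1×(127 − 2.5×20)×10 = 770 mm²; tension to near edge: (33 − 0.5×20)×10 = 230 mm². R_n = min(0.6×450×770, 0.6×345×1270) + 1.0×450×230 = min(207.9, 262.89) + 103.5 = 311.4 kN. φR_n = 0.75 × 311.4 = 233.6 kN.
Governing: min(212.2, 332.1, 413.0, 381.4, 233.6) = 212.2 kN → bolt shear.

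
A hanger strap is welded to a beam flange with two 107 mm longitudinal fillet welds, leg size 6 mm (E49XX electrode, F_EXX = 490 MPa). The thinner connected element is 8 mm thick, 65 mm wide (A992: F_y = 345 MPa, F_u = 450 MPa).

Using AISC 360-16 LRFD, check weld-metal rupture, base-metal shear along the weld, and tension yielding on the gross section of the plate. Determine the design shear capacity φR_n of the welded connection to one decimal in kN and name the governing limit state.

161.5 kN (gross-section yield governs)

Weld metal: throat = 0.707×6 = 4.242 mm, L = 2×107 = 214 mm. φR_n = 0.75 × 0.6 × 490 × 4.242 × 214 = 200.2 kN.
Base metal shear (8 mm plate): yield φR_n = 1.0×0.6×345×8×214 = 354.4 kN; rupture φR_n = 0.75×0.6×450×8×214 = 346.7 kN; take 346.7 kN (rupture).
Tension yield (gross): A_g = 65×8 = 520 mm². φR_n = 0.90 × 345 × 520 = 161.5 kN.
Governing: min(200.2, 346.7, 161.5) = 161.5 kN → gross-section yield.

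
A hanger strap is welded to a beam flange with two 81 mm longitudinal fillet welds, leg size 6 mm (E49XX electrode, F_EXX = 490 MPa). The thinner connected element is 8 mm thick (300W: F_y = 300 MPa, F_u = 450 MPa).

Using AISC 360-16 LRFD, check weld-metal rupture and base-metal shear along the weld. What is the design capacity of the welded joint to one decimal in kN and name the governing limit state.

151.5 kN (weld metal governs)

Weld metal: throat = 0.707×6 = 4.242 mm, L = 2×81 = 162 mm. φR_n = 0.75 × 0.6 × 490 × 4.242 × 162 = 151.5 kN.
Base metal shear (8 mm plate): yield φR_n = 1.0×0.6×300×8×162 = 233.3 kN; rupture φR_n = 0.75×0.6×450×8×162 = 262.4 kN; take 233.3 kN (yield).
Governing: min(151.5, 233.3) = 151.5 kN → weld metal.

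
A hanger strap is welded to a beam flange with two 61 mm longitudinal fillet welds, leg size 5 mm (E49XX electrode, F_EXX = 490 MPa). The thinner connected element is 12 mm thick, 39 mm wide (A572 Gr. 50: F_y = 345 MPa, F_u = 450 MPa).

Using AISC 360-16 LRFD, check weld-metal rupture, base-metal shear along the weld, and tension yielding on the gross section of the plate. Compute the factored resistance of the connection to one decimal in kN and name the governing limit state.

Weld metal: throat = 0.707×5 = 3.535 mm, L = 2×61 = 122 mm. φR_n = 0.75 × 0.6 × 490 × 3.535 × 122 = 95.1 kN.
Base metal shear (12 mm plate): yield φR_n = 1.0×0.6×345×12×122 = 303.0 kN; rupture φR_n = 0.75×0.6×450×12×122 = 296.5 kN; take 296.5 kN (rupture).
Tension yield (gross): A_g = 39×12 = 468 mm². φR_n = 0.90 × 345 × 468 = 145.3 kN.
Governing: min(95.1, 296.5, 145.3) = 95.1 kN → weld metal.

95.1 kN (weld metal governs)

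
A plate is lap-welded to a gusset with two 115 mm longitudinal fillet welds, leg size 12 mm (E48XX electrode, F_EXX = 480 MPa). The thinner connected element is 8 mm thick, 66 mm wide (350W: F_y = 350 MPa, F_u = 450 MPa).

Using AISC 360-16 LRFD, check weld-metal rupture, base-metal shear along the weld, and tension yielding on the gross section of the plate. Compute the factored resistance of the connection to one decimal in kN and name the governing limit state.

166.3 kN (gross-section yield governs)

Weld metal: throat = 0.707×12 = 8.484 mm, L = 2×115 = 230 mm. φR_n = 0.75 × 0.6 × 480 × 8.484 × 230 = 421.5 kN.
Base metal shear (8 mm plate): yield φR_n = 1.0×0.6×350×8×230 = 386.4 kN; rupture φR_n = 0.75×0.6×450×8×230 = 372.6 kN; take 372.6 kN (rupture).
Tension yield (gross): A_g = 66×8 = 528 mm². φR_n = 0.90 × 350 × 528 = 166.3 kN.
Governing: min(421.5, 372.6, 166.3) = 166.3 kN → gross-section yield.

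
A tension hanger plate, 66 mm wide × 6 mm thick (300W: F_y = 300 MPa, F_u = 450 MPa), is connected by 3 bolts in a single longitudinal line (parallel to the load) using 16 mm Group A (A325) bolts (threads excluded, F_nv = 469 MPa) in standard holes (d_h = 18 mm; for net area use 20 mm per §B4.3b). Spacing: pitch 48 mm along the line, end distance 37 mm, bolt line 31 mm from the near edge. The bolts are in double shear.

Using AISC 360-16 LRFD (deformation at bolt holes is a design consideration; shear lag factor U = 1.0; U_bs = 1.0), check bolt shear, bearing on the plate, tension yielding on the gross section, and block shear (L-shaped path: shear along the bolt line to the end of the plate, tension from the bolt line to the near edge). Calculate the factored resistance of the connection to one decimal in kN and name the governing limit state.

106.9 kN (gross-section yield governs)

Bolt shear: A_b = π(16)²/4 = 201.06 mm². φR_n = 0.75 × 469 × 201.06 × 3 × 2 = 424.3 kN.
Bearing (6 mm plate, F_u = 450 MPa): end bolts L_c = 37 − 18/2 = 28, R_n = min(1.2×28×6×450, 2.4×16×6×450) = 90.72 kN/bolt; interior L_c = 48 − 18 = 30, R_n = 97.2 kN/bolt. φR_n = 0.75 × (1×90.72 + 2×97.2) = 213.8 kN.
Tension yield (gross): A_g = 66×6 = 396 mm². φR_n = 0.90 × 300 × 396 = 106.9 kN.
Block shear: shear path 1×[37+2×48] = 1×133 mm, A_gv = 798, A_nv = 1×(133 − 2.5×20)×6 = 498 mm²; tension to near edge: (31 − 0.5×20)×6 = 126 mm². R_n = min(0.6×450×498, 0.6×300×798) + 1.0×450×126 = min(134.46, 143.64) + 56.7 = 191.16 kN. φR_n = 0.75 × 191.16 = 143.4 kN.
Governing: min(424.3, 213.8, 106.9, 143.4) = 106.9 kN → gross-section yield.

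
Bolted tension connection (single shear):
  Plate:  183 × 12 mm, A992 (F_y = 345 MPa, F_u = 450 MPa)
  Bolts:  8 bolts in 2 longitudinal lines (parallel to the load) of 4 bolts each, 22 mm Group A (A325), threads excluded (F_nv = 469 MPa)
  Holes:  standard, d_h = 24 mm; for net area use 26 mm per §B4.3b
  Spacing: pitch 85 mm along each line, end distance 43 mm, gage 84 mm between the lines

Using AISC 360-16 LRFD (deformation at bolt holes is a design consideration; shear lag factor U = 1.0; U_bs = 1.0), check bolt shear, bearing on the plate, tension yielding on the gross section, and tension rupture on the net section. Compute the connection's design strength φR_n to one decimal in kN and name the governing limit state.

530.6 kN (net-section rupture governs)

Bolt shear: A_b = π(22)²/4 = 380.13 mm². φR_n = 0.75 × 469 × 380.13 × 8 × 1 = 1069.7 kN.
Bearing (12 mm plate, F_u = 450 MPa): end bolts L_c = 43 − 24/2 = 31, R_n = min(1.2×31×12×450, 2.4×22×12×450) = 200.88 kN/bolt; interior L_c = 85 − 24 = 61, R_n = 285.12 kN/bolt. φR_n = 0.75 × (2×200.88 + 6×285.12) = 1584.4 kN.
Tension yield (gross): A_g = 183×12 = 2196 mm². φR_n = 0.90 × 345 × 2196 = 681.9 kN.
Tension rupture (net): A_n = (183 − 2×26)×12 = 1572 mm² (U = 1.0, A_e = A_n). φR_n = 0.75 × 450 × 1572 = 530.6 kN.
Governing: min(1069.7, 1584.4, 681.9, 530.6) = 530.6 kN → net-section rupture.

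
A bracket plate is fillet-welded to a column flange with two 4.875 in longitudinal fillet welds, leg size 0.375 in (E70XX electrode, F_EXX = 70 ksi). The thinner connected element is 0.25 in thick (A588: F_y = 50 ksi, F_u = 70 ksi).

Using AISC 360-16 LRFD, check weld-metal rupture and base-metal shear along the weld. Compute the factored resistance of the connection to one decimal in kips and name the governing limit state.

Weld metal: throat = 0.707×0.375 = 0.26513 in, L = 2×4.875 = 9.75 in. φR_n = 0.75 × 0.6 × 70 × 0.26513 × 9.75 = 81.4 kips.
Base metal shear (0.25 in plate): yield φR_n = 1.0×0.6×50×0.25×9.75 = 73.1 kips; rupture φR_n = 0.75×0.6×70×0.25×9.75 = 76.8 kips; take 73.1 kips (yield).
Governing: min(81.4, 73.1) = 73.1 kips → base-metal shear.

73.1 kips (base-metal shear governs)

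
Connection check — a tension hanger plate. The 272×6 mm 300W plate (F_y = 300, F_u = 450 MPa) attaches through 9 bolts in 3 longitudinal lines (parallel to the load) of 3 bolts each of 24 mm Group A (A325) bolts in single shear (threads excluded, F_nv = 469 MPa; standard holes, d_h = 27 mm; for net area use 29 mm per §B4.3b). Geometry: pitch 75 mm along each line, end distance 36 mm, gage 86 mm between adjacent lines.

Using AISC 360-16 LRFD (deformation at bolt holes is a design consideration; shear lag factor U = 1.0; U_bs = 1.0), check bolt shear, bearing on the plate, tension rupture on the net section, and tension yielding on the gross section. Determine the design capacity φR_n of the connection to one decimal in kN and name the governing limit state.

374.6 kN (net-section rupture governs)

Bolt shear: A_b = π(24)²/4 = 452.39 mm². φR_n = 0.75 × 469 × 452.39 × 9 × 1 = 1432.2 kN.
Bearing (6 mm plate, F_u = 450 MPa): end bolts L_c = 36 − 27/2 = 22.5, R_n = min(1.2×22.5×6×450, 2.4×24×6×450) = 72.9 kN/bolt; interior L_c = 75 − 27 = 48, R_n = 155.52 kN/bolt. φR_n = 0.75 × (3×72.9 + 6×155.52) = 863.9 kN.
Tension rupture (net): A_n = (272 − 3×29)×6 = 1110 mm² (U = 1.0, A_e = A_n). φR_n = 0.75 × 450 × 1110 = 374.6 kN.
Tension yield (gross): A_g = 272×6 = 1632 mm². φR_n = 0.90 × 300 × 1632 = 440.6 kN.
Governing: min(1432.2, 863.9, 374.6, 440.6) = 374.6 kN → net-section rupture.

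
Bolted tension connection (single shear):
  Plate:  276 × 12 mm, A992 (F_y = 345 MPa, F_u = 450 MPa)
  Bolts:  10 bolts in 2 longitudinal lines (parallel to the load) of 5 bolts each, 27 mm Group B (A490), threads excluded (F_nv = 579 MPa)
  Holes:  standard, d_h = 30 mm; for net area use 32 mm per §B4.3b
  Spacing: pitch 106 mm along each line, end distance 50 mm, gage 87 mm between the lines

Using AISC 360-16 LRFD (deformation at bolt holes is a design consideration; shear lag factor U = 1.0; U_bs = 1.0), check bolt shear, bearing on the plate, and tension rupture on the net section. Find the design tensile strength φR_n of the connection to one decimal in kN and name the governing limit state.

858.6 kN (net-section rupture governs)

Bolt shear: A_b = π(27)²/4 = 572.56 mm². φR_n = 0.75 × 579 × 572.56 × 10 × 1 = 2486.3 kN.
Bearing (12 mm plate, F_u = 450 MPa): end bolts L_c = 50 − 30/2 = 35, R_n = min(1.2×35×12×450, 2.4×27×12×450) = 226.8 kN/bolt; interior L_c = 106 − 30 = 76, R_n = 349.92 kN/bolt. φR_n = 0.75 × (2×226.8 + 8×349.92) = 2439.7 kN.
Tension rupture (net): A_n = (276 − 2×32)×12 = 2544 mm² (U = 1.0, A_e = A_n). φR_n = 0.75 × 450 × 2544 = 858.6 kN.
Governing: min(2486.3, 2439.7, 858.6) = 858.6 kN → net-section rupture.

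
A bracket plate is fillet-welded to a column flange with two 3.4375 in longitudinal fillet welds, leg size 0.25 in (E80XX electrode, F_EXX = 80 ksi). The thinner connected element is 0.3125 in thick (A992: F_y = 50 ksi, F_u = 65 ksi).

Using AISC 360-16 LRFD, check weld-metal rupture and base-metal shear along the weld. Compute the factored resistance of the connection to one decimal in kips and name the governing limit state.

43.7 kips (weld metal governs)

Weld metal: throat = 0.707×0.25 = 0.17675 in, L = 2×3.4375 = 6.875 in. φR_n = 0.75 × 0.6 × 80 × 0.17675 × 6.875 = 43.7 kips.
Base metal shear (0.3125 in plate): yield φR_n = 1.0×0.6×50×0.3125×6.875 = 64.5 kips; rupture φR_n = 0.75×0.6×65×0.3125×6.875 = 62.8 kips; take 62.8 kips (rupture).
Governing: min(43.7, 62.8) = 43.7 kips → weld metal.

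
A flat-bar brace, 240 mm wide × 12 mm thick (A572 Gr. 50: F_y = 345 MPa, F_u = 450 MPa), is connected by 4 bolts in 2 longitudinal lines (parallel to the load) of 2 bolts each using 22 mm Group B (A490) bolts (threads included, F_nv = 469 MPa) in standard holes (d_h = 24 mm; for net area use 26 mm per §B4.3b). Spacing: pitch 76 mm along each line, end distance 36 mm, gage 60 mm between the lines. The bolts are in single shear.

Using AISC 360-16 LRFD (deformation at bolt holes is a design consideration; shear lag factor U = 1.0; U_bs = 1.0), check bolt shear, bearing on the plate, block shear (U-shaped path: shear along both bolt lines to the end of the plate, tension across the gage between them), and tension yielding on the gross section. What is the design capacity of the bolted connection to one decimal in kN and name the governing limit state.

492.5 kN (block shear governs)

Bolt shear: A_b = π(22)²/4 = 380.13 mm². φR_n = 0.75 × 469 × 380.13 × 4 × 1 = 534.8 kN.
Bearing (12 mm plate, F_u = 450 MPa): end bolts L_c = 36 − 24/2 = 24, R_n = min(1.2×24×12×450, 2.4×22×12×450) = 155.52 kN/bolt; interior L_c = 76 − 24 = 52, R_n = 285.12 kN/bolt. φR_n = 0.75 × (2×155.52 + 2×285.12) = 661.0 kN.
Block shear: shear path 2×[36+1×76] = 2×112 mm, A_gv = 2688, A_nv = 2×(112 − 1.5×26)×12 = 1752 mm²; tension across gage: (60 − 1×26)×12 = 408 mm². R_n = min(0.6×450×1752, 0.6×345×2688) + 1.0×450×408 = min(473.04, 556.42) + 183.6 = 656.64 kN. φR_n = 0.75 × 656.64 = 492.5 kN.
Tension yield (gross): A_g = 240×12 = 2880 mm². φR_n = 0.90 × 345 × 2880 = 894.2 kN.
Governing: min(534.8, 661.0, 492.5, 894.2) = 492.5 kN → block shear.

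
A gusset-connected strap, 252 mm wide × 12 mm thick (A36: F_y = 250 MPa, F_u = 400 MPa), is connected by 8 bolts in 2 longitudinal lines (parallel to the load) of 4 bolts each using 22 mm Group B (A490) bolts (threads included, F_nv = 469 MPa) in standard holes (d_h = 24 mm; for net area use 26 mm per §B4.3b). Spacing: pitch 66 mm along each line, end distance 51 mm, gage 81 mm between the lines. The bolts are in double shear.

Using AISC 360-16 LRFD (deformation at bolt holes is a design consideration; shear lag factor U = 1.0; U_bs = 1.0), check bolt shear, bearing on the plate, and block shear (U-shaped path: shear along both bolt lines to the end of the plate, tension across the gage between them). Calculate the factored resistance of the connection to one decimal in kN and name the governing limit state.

870.3 kN (block shear governs)

Bolt shear: A_b = π(22)²/4 = 380.13 mm². φR_n = 0.75 × 469 × 380.13 × 8 × 2 = 2139.4 kN.
Bearing (12 mm plate, F_u = 400 MPa): end bolts L_c = 51 − 24/2 = 39, R_n = min(1.2×39×12×400, 2.4×22×12×400) = 224.64 kN/bolt; interior L_c = 66 − 24 = 42, R_n = 241.92 kN/bolt. φR_n = 0.75 × (2×224.64 + 6×241.92) = 1425.6 kN.
Block shear: shear path 2×[51+3×66] = 2×249 mm, A_gv = 5976, A_nv = 2×(249 − 3.5×26)×12 = 3792 mm²; tension across gage: (81 − 1×26)×12 = 660 mm². R_n = min(0.6×400×3792, 0.6×250×5976) + 1.0×400×660 = min(910.08, 896.4) + 264 = 1160.4 kN. φR_n = 0.75 × 1160.4 = 870.3 kN.
Governing: min(2139.4, 1425.6, 870.3) = 870.3 kN → block shear.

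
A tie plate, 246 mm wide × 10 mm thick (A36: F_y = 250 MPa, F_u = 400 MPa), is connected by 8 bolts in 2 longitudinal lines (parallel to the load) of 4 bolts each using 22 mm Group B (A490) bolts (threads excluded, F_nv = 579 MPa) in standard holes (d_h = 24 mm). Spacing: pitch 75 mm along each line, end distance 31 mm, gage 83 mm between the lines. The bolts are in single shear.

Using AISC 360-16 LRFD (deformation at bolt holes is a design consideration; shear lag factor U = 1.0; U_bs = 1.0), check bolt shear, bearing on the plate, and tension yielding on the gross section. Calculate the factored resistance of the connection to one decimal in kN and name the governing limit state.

Bolt shear: A_b = π(22)²/4 = 380.13 mm². φR_n = 0.75 × 579 × 380.13 × 8 × 1 = 1320.6 kN.
Bearing (10 mm plate, F_u = 400 MPa): end bolts L_c = 31 − 24/2 = 19, R_n = min(1.2×19×10×400, 2.4×22×10×400) = 91.2 kN/bolt; interior L_c = 75 − 24 = 51, R_n = 211.2 kN/bolt. φR_n = 0.75 × (2×91.2 + 6×211.2) = 1087.2 kN.
Tension yield (gross): A_g = 246×10 = 2460 mm². φR_n = 0.90 × 250 × 2460 = 553.5 kN.
Governing: min(1320.6, 1087.2, 553.5) = 553.5 kN → gross-section yield.

553.5 kN (gross-section yield governs)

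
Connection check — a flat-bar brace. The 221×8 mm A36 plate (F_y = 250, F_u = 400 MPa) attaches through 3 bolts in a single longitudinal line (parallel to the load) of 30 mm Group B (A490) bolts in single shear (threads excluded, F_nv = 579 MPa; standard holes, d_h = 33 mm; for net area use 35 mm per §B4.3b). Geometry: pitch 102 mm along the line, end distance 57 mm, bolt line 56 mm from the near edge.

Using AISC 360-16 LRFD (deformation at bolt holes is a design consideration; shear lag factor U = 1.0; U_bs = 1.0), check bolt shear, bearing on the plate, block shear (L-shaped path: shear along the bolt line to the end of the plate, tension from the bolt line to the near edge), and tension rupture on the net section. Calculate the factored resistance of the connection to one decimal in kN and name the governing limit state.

Bolt shear: A_b = π(30)²/4 = 706.86 mm². φR_n = 0.75 × 579 × 706.86 × 3 × 1 = 920.9 kN.
Bearing (8 mm plate, F_u = 400 MPa): end bolts L_c = 57 − 33/2 = 40.5, R_n = min(1.2×40.5×8×400, 2.4×30×8×400) = 155.52 kN/bolt; interior L_c = 102 − 33 = 69, R_n = 230.4 kN/bolt. φR_n = 0.75 × (1×155.52 + 2×230.4) = 462.2 kN.
Block shear: shear path 1×[57+2×102] = 1×261 mm, A_gv = 2088, A_nv = 1×(261 − 2.5×35)×8 = 1388 mm²; tension to near edge: (56 − 0.5×35)×8 = 308 mm². R_n = min(0.6×400×1388, 0.6×250×2088) + 1.0×400×308 = min(333.12, 313.2) + 123.2 = 436.4 kN. φR_n = 0.75 × 436.4 = 327.3 kN.
Tension rupture (net): A_n = (221 − 1×35)×8 = 1488 mm² (U = 1.0, A_e = A_n). φR_n = 0.75 × 400 × 1488 = 446.4 kN.
Governing: min(920.9, 462.2, 327.3, 446.4) = 327.3 kN → block shear.

327.3 kN (block shear governs)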